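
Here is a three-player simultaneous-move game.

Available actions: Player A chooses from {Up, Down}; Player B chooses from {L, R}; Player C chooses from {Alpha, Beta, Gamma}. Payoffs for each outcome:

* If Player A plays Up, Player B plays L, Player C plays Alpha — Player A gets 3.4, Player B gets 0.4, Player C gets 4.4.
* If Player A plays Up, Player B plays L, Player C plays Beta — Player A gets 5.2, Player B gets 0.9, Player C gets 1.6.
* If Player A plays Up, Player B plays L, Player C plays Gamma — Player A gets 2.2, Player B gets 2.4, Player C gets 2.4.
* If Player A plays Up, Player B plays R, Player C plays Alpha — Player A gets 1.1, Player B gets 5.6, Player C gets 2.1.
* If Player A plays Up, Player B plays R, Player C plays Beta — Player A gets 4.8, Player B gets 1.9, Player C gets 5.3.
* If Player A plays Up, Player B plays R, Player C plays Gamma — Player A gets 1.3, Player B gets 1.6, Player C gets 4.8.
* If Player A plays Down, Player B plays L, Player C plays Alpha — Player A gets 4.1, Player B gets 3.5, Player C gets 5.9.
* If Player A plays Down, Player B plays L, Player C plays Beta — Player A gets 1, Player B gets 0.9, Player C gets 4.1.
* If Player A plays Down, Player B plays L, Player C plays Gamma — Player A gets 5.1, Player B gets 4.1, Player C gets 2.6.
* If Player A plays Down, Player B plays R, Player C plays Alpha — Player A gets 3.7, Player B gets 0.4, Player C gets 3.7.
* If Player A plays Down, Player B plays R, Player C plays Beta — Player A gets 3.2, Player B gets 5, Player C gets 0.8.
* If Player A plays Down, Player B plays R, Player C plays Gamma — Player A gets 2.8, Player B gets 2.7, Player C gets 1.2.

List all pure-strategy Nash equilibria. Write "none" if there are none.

(Up, R, Beta) and (Down, L, Alpha)

(Up, L, Alpha): Player A can switch to Down (3.4 → 4.1). Not NE.
(Up, L, Beta): Player B can switch to R (0.9 → 1.9). Not NE.
(Up, L, Gamma): Player A can switch to Down (2.2 → 5.1). Not NE.
(Up, R, Alpha): Player A can switch to Down (1.1 → 3.7). Not NE.
(Up, R, Beta): Player A gets 4.8, best alternative 3.2; Player B gets 1.9, best alternative 0.9; Player C gets 5.3, best alternative 4.8. No profitable deviation — NE.
(Up, R, Gamma): Player A can switch to Down (1.3 → 2.8). Not NE.
(Down, L, Alpha): Player A gets 4.1, best alternative 3.4; Player B gets 3.5, best alternative 0.4; Player C gets 5.9, best alternative 4.1. No profitable deviation — NE.
(Down, L, Beta): Player A can switch to Up (1 → 5.2). Not NE.
(Down, L, Gamma): Player C can switch to Alpha (2.6 → 5.9). Not NE.
(Down, R, Alpha): Player B can switch to L (0.4 → 3.5). Not NE.
(Down, R, Beta): Player A can switch to Up (3.2 → 4.8). Not NE.
(Down, R, Gamma): Player B can switch to L (2.7 → 4.1). Not NE.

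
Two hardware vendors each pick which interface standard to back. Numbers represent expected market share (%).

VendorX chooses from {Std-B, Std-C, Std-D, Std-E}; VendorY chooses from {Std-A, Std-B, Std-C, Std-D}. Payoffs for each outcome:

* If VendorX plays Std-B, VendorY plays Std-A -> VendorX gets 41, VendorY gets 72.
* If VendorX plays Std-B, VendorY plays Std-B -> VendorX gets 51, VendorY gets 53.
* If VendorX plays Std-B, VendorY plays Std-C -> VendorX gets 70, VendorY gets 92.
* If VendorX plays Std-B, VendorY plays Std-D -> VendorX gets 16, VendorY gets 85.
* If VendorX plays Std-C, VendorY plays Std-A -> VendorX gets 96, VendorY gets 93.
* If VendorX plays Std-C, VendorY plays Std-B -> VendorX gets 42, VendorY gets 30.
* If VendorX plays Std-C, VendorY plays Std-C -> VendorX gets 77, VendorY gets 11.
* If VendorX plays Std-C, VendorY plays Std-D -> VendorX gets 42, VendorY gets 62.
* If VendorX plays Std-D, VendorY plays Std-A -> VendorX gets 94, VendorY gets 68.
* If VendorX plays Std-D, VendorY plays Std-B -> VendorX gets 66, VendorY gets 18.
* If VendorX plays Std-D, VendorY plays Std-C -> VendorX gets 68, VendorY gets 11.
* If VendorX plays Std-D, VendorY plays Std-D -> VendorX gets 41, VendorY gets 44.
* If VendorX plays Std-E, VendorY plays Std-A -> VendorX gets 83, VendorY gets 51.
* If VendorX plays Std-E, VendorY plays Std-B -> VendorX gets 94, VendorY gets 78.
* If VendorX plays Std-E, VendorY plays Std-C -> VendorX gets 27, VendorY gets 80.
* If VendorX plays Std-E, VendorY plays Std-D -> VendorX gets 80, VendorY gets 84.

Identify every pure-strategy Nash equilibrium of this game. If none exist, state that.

For each player, find the best response to each opponent profile; mutual best responses are the pure NE.
VendorX against Std-A: payoffs 41, 96, 94, 83 → best response Std-C.
VendorX against Std-B: payoffs 51, 42, 66, 94 → best response Std-E.
VendorX against Std-C: payoffs 70, 77, 68, 27 → best response Std-C.
VendorX against Std-D: payoffs 16, 42, 41, 80 → best response Std-E.
VendorY against Std-B: payoffs 72, 53, 92, 85 → best response Std-C.
VendorY against Std-C: payoffs 93, 30, 11, 62 → best response Std-A.
VendorY against Std-D: payoffs 68, 18, 11, 44 → best response Std-A.
VendorY against Std-E: payoffs 51, 78, 80, 84 → best response Std-D.
Mutual best responses: (Std-C, Std-A); (Std-E, Std-D).

Pure-strategy Nash equilibria: (Std-C, Std-A); (Std-E, Std-D)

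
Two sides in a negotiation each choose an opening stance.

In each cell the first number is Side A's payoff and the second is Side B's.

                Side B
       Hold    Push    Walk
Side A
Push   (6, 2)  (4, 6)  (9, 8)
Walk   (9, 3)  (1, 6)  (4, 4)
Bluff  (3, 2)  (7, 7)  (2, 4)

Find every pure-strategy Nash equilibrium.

Side A against Hold: payoffs 6, 9, 3 → best response Walk.
Side A against Push: payoffs 4, 1, 7 → best response Bluff.
Side A against Walk: payoffs 9, 4, 2 → best response Push.
Side B against Push: payoffs 2, 6, 8 → best response Walk.
Side B against Walk: payoffs 3, 6, 4 → best response Push.
Side B against Bluff: payoffs 2, 7, 4 → best response Push.
Mutual best responses: (Push, Walk); (Bluff, Push).

Pure-strategy Nash equilibria: (Push, Walk), (Bluff, Push)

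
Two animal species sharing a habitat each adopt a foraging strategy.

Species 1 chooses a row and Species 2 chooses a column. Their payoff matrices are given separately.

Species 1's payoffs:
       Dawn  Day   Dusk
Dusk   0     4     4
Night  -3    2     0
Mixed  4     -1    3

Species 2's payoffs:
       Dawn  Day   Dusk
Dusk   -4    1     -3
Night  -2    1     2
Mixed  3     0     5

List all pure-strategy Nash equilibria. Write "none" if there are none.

(Dusk, Dawn): Species 1 can switch to Mixed (0 → 4). Not NE.
(Dusk, Day): Species 1 gets 4, best alternative 2; Species 2 gets 1, best alternative -3. No profitable deviation — NE.
(Dusk, Dusk): Species 2 can switch to Day (-3 → 1). Not NE.
(Night, Dawn): Species 1 can switch to Dusk (-3 → 0). Not NE.
(Night, Day): Species 1 can switch to Dusk (2 → 4). Not NE.
(Night, Dusk): Species 1 can switch to Dusk (0 → 4). Not NE.
(Mixed, Dawn): Species 2 can switch to Dusk (3 → 5). Not NE.
(Mixed, Day): Species 1 can switch to Dusk (-1 → 4). Not NE.
(Mixed, Dusk): Species 1 can switch to Dusk (3 → 4). Not NE.

(Dusk, Day)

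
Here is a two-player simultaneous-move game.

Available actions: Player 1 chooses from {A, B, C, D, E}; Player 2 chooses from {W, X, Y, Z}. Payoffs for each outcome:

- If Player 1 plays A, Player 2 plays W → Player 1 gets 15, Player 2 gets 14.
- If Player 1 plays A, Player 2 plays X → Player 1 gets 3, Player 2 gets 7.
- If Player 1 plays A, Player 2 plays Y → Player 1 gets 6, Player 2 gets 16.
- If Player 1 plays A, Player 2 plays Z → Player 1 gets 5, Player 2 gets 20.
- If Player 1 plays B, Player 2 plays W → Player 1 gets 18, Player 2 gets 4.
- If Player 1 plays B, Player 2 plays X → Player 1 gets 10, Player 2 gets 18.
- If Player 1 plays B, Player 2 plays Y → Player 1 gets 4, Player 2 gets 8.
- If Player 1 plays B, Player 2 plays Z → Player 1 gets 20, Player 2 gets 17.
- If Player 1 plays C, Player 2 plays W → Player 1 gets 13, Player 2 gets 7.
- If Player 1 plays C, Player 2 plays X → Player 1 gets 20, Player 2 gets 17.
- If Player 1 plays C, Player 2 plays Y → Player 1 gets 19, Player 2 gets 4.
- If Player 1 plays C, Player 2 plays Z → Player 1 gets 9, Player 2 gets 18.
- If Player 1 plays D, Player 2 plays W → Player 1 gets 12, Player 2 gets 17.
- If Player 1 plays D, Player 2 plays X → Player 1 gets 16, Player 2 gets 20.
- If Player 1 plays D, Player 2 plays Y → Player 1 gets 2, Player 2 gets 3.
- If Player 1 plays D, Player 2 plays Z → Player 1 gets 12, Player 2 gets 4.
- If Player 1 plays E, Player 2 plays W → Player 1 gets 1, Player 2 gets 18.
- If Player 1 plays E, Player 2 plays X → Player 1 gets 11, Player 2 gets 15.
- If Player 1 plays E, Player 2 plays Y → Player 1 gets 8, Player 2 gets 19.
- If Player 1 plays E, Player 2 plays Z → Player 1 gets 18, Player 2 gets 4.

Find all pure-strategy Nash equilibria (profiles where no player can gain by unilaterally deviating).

This game has no pure Nash equilibrium.

Check each profile: it is a Nash equilibrium iff no player can strictly gain by switching unilaterally.
(A, W): Player 1 can switch to B (15 → 18). Not NE.
(A, X): Player 1 can switch to B (3 → 10). Not NE.
(A, Y): Player 1 can switch to C (6 → 19). Not NE.
(A, Z): Player 1 can switch to B (5 → 20). Not NE.
(B, W): Player 2 can switch to X (4 → 18). Not NE.
(B, X): Player 1 can switch to C (10 → 20). Not NE.
(B, Y): Player 1 can switch to A (4 → 6). Not NE.
(B, Z): Player 2 can switch to X (17 → 18). Not NE.
(C, W): Player 1 can switch to A (13 → 15). Not NE.
(C, X): Player 2 can switch to Z (17 → 18). Not NE.
(C, Y): Player 2 can switch to W (4 → 7). Not NE.
(C, Z): Player 1 can switch to B (9 → 20). Not NE.
(The remaining 8 profiles each have a profitable deviation by the same check.)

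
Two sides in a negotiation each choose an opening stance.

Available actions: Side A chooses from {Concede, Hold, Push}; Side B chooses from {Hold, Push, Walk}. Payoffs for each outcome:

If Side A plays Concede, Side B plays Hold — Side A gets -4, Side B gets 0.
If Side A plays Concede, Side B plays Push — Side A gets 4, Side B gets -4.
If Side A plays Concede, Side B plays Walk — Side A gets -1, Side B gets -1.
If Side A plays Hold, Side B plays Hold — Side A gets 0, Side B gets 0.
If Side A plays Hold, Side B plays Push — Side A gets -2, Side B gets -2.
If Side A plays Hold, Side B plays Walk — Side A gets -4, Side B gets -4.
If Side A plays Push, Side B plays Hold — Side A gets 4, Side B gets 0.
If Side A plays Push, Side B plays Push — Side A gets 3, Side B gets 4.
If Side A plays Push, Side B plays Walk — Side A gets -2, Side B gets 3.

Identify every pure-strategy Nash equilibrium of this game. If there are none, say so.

none

Check each profile: it is a Nash equilibrium iff no player can strictly gain by switching unilaterally.
(Concede, Hold): Side A can switch to Hold (-4 → 0). Not NE.
(Concede, Push): Side B can switch to Hold (-4 → 0). Not NE.
(Concede, Walk): Side B can switch to Hold (-1 → 0). Not NE.
(Hold, Hold): Side A can switch to Push (0 → 4). Not NE.
(Hold, Push): Side A can switch to Concede (-2 → 4). Not NE.
(Hold, Walk): Side A can switch to Concede (-4 → -1). Not NE.
(Push, Hold): Side B can switch to Push (0 → 4). Not NE.
(Push, Push): Side A can switch to Concede (3 → 4). Not NE.
(Push, Walk): Side A can switch to Concede (-2 → -1). Not NE.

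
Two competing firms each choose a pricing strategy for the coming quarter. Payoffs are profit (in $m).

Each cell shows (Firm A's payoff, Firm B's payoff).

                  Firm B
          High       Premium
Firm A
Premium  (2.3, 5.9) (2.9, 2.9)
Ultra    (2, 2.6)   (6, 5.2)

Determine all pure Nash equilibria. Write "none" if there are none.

The pure Nash equilibria are (Premium, High) and (Ultra, Premium).

Check each profile: it is a Nash equilibrium iff no player can strictly gain by switching unilaterally.
(Premium, High): Firm A gets 2.3, best alternative 2; Firm B gets 5.9, best alternative 2.9. No profitable deviation — NE.
(Premium, Premium): Firm A can switch to Ultra (2.9 → 6). Not NE.
(Ultra, High): Firm A can switch to Premium (2 → 2.3). Not NE.
(Ultra, Premium): Firm A gets 6, best alternative 2.9; Firm B gets 5.2, best alternative 2.6. No profitable deviation — NE.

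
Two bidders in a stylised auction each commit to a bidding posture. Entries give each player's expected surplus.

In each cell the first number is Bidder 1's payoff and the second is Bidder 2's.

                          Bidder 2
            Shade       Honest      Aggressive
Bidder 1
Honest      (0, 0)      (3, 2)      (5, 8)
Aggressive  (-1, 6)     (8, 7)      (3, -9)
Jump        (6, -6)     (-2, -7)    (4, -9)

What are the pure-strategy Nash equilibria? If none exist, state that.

Bidder 1 against Shade: payoffs 0, -1, 6 → best response Jump.
Bidder 1 against Honest: payoffs 3, 8, -2 → best response Aggressive.
Bidder 1 against Aggressive: payoffs 5, 3, 4 → best response Honest.
Bidder 2 against Honest: payoffs 0, 2, 8 → best response Aggressive.
Bidder 2 against Aggressive: payoffs 6, 7, -9 → best response Honest.
Bidder 2 against Jump: payoffs -6, -7, -9 → best response Shade.
Mutual best responses: (Honest, Aggressive); (Aggressive, Honest); (Jump, Shade).

The pure Nash equilibria are (Honest, Aggressive) and (Aggressive, Honest) and (Jump, Shade).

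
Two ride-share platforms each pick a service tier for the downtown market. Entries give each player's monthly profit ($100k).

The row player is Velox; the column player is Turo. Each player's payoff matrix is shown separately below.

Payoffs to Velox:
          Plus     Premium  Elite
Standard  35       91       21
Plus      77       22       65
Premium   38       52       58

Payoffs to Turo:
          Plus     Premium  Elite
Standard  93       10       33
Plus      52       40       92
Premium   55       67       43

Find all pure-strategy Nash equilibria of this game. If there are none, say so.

The unique pure-strategy Nash equilibrium is (Plus, Elite).

For each player, find the best response to each opponent profile; mutual best responses are the pure NE.
Velox against Plus: payoffs 35, 77, 38 → best response Plus.
Velox against Premium: payoffs 91, 22, 52 → best response Standard.
Velox against Elite: payoffs 21, 65, 58 → best response Plus.
Turo against Standard: payoffs 93, 10, 33 → best response Plus.
Turo against Plus: payoffs 52, 40, 92 → best response Elite.
Turo against Premium: payoffs 55, 67, 43 → best response Premium.
Mutual best responses: (Plus, Elite).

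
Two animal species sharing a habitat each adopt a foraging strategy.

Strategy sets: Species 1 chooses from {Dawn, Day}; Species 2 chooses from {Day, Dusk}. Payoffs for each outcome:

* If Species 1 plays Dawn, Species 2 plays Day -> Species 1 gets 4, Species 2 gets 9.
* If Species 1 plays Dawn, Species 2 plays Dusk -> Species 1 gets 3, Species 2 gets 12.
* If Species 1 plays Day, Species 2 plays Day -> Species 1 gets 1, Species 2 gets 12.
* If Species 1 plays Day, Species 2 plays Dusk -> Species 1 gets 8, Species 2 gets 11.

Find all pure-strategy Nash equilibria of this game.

There is no pure-strategy Nash equilibrium.

Species 1 against Day: payoffs 4, 1 → best response Dawn.
Species 1 against Dusk: payoffs 3, 8 → best response Day.
Species 2 against Dawn: payoffs 9, 12 → best response Dusk.
Species 2 against Day: payoffs 12, 11 → best response Day.
No profile is a mutual best response for all players.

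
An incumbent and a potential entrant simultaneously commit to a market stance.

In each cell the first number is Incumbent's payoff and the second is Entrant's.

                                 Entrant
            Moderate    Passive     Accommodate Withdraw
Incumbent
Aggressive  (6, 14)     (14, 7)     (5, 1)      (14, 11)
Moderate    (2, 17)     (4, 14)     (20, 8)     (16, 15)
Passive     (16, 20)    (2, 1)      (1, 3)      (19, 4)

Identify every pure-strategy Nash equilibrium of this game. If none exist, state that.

Incumbent against Moderate: payoffs 6, 2, 16 → best response Passive.
Incumbent against Passive: payoffs 14, 4, 2 → best response Aggressive.
Incumbent against Accommodate: payoffs 5, 20, 1 → best response Moderate.
Incumbent against Withdraw: payoffs 14, 16, 19 → best response Passive.
Entrant against Aggressive: payoffs 14, 7, 1, 11 → best response Moderate.
Entrant against Moderate: payoffs 17, 14, 8, 15 → best response Moderate.
Entrant against Passive: payoffs 20, 1, 3, 4 → best response Moderate.
Mutual best responses: (Passive, Moderate).

The unique pure-strategy Nash equilibrium is (Passive, Moderate).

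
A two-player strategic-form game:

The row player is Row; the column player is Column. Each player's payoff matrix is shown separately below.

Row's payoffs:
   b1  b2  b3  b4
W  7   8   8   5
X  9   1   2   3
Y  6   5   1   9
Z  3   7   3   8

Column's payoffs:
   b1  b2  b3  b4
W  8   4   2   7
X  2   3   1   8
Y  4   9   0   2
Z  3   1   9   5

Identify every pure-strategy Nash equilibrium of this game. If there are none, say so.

Row against b1: payoffs 7, 9, 6, 3 → best response X.
Row against b2: payoffs 8, 1, 5, 7 → best response W.
Row against b3: payoffs 8, 2, 1, 3 → best response W.
Row against b4: payoffs 5, 3, 9, 8 → best response Y.
Column against W: payoffs 8, 4, 2, 7 → best response b1.
Column against X: payoffs 2, 3, 1, 8 → best response b4.
Column against Y: payoffs 4, 9, 0, 2 → best response b2.
Column against Z: payoffs 3, 1, 9, 5 → best response b3.
No profile is a mutual best response for all players.

No pure-strategy Nash equilibrium.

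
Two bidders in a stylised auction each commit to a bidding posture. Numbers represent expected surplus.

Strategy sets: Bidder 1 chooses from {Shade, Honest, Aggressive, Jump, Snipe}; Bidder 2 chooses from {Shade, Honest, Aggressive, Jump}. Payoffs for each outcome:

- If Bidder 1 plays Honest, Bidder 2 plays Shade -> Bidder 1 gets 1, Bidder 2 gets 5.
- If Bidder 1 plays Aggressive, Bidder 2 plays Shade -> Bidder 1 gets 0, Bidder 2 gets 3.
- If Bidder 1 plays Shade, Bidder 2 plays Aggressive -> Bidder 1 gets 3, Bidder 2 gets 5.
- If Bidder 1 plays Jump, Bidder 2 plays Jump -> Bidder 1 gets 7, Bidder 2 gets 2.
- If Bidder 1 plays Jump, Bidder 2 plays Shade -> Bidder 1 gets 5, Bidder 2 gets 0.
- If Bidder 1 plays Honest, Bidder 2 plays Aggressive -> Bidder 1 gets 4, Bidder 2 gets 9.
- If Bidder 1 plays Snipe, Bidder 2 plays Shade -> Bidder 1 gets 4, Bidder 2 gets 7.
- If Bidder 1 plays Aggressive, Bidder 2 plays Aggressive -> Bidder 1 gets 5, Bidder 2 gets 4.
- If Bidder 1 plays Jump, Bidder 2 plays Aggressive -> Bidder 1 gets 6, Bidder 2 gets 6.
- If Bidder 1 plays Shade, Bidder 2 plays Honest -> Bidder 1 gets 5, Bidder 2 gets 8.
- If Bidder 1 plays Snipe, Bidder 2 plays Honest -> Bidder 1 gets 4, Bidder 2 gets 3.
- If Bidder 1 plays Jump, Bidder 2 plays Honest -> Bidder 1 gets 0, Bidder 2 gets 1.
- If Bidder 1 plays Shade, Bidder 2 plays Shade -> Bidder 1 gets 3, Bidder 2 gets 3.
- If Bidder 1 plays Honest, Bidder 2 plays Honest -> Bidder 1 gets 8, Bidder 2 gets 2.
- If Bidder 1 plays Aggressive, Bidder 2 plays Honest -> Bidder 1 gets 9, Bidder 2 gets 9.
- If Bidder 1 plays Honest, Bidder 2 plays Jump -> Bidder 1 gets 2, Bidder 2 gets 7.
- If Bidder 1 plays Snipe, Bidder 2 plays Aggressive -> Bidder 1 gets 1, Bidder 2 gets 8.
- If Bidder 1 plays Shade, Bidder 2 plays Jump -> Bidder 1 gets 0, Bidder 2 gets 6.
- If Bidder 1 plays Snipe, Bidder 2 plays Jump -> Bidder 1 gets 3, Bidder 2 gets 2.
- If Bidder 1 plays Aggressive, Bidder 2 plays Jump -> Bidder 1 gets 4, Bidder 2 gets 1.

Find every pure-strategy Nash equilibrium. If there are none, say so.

Bidder 1 against Shade: payoffs 3, 1, 0, 5, 4 → best response Jump.
Bidder 1 against Honest: payoffs 5, 8, 9, 0, 4 → best response Aggressive.
Bidder 1 against Aggressive: payoffs 3, 4, 5, 6, 1 → best response Jump.
Bidder 1 against Jump: payoffs 0, 2, 4, 7, 3 → best response Jump.
Bidder 2 against Shade: payoffs 3, 8, 5, 6 → best response Honest.
Bidder 2 against Honest: payoffs 5, 2, 9, 7 → best response Aggressive.
Bidder 2 against Aggressive: payoffs 3, 9, 4, 1 → best response Honest.
Bidder 2 against Jump: payoffs 0, 1, 6, 2 → best response Aggressive.
Bidder 2 against Snipe: payoffs 7, 3, 8, 2 → best response Aggressive.
Mutual best responses: (Aggressive, Honest); (Jump, Aggressive).

(Aggressive, Honest), (Jump, Aggressive)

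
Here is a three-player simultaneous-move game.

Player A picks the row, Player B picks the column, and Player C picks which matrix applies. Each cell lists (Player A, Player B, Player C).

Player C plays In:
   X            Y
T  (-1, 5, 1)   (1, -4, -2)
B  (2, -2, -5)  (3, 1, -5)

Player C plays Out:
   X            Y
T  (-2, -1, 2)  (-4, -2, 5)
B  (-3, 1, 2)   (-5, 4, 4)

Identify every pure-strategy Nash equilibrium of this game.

(T, X, Out)

For each player, find the best response to each opponent profile; mutual best responses are the pure NE.
Player A against (X, In): payoffs -1, 2 → best response B.
Player A against (X, Out): payoffs -2, -3 → best response T.
Player A against (Y, In): payoffs 1, 3 → best response B.
Player A against (Y, Out): payoffs -4, -5 → best response T.
Player B against (T, In): payoffs 5, -4 → best response X.
Player B against (T, Out): payoffs -1, -2 → best response X.
Player B against (B, In): payoffs -2, 1 → best response Y.
Player B against (B, Out): payoffs 1, 4 → best response Y.
Player C against (T, X): payoffs 1, 2 → best response Out.
Player C against (T, Y): payoffs -2, 5 → best response Out.
Player C against (B, X): payoffs -5, 2 → best response Out.
Player C against (B, Y): payoffs -5, 4 → best response Out.
Mutual best responses: (T, X, Out).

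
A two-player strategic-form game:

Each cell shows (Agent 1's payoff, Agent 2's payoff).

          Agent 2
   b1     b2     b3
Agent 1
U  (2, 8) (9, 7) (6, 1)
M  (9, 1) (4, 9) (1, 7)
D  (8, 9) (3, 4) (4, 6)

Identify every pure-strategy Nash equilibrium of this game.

none

For each strategy profile, look for a profitable unilateral deviation.
(U, b1): Agent 1 can switch to M (2 → 9). Not NE.
(U, b2): Agent 2 can switch to b1 (7 → 8). Not NE.
(U, b3): Agent 2 can switch to b1 (1 → 8). Not NE.
(M, b1): Agent 2 can switch to b2 (1 → 9). Not NE.
(M, b2): Agent 1 can switch to U (4 → 9). Not NE.
(M, b3): Agent 1 can switch to U (1 → 6). Not NE.
(The remaining 3 profiles each have a profitable deviation by the same check.)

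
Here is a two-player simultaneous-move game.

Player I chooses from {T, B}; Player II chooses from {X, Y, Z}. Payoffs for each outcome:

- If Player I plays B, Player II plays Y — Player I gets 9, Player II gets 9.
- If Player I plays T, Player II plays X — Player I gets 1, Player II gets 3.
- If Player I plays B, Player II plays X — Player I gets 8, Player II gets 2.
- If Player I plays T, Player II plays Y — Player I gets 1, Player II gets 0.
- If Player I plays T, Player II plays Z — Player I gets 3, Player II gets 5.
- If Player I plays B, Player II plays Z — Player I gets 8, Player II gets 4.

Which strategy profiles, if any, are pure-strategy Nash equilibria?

The unique pure-strategy Nash equilibrium is (B, Y).

(T, X): Player I can switch to B (1 → 8). Not NE.
(T, Y): Player I can switch to B (1 → 9). Not NE.
(T, Z): Player I can switch to B (3 → 8). Not NE.
(B, X): Player II can switch to Y (2 → 9). Not NE.
(B, Y): Player I gets 9, best alternative 1; Player II gets 9, best alternative 4. No profitable deviation — NE.
(B, Z): Player II can switch to Y (4 → 9). Not NE.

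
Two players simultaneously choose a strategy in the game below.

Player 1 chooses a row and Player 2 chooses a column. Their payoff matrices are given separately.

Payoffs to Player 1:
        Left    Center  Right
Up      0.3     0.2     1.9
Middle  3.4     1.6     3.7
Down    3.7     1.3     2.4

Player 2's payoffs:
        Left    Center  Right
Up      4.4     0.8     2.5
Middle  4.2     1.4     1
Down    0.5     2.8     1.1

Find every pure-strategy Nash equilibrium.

none

(Up, Left): Player 1 can switch to Middle (0.3 → 3.4). Not NE.
(Up, Center): Player 1 can switch to Middle (0.2 → 1.6). Not NE.
(Up, Right): Player 1 can switch to Middle (1.9 → 3.7). Not NE.
(Middle, Left): Player 1 can switch to Down (3.4 → 3.7). Not NE.
(Middle, Center): Player 2 can switch to Left (1.4 → 4.2). Not NE.
(Middle, Right): Player 2 can switch to Left (1 → 4.2). Not NE.
(The remaining 3 profiles each have a profitable deviation by the same check.)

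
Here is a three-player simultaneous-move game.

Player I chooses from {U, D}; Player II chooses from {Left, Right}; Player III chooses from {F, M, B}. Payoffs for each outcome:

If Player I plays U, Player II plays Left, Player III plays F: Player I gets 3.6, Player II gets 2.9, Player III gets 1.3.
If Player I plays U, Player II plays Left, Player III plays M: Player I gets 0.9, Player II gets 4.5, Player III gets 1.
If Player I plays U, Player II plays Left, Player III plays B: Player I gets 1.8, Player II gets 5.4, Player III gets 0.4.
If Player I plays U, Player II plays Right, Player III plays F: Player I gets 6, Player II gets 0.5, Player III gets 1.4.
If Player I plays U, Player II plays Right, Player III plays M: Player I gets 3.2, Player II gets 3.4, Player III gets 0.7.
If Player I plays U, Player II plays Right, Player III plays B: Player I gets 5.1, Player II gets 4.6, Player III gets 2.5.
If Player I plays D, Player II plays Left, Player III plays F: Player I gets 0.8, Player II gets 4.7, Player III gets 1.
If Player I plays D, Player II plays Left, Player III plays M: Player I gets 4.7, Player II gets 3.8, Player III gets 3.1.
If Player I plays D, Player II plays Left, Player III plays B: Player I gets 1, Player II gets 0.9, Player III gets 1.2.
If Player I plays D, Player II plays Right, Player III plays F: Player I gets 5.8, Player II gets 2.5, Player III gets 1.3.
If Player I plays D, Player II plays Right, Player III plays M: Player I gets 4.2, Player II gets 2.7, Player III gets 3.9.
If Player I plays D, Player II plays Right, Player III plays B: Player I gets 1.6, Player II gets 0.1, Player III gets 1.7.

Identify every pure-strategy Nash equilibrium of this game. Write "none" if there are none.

(U, Left, F): Player I gets 3.6, best alternative 0.8; Player II gets 2.9, best alternative 0.5; Player III gets 1.3, best alternative 1. No profitable deviation — NE.
(U, Left, M): Player I can switch to D (0.9 → 4.7). Not NE.
(U, Left, B): Player III can switch to F (0.4 → 1.3). Not NE.
(U, Right, F): Player II can switch to Left (0.5 → 2.9). Not NE.
(U, Right, M): Player I can switch to D (3.2 → 4.2). Not NE.
(U, Right, B): Player II can switch to Left (4.6 → 5.4). Not NE.
(D, Left, F): Player I can switch to U (0.8 → 3.6). Not NE.
(D, Left, M): Player I gets 4.7, best alternative 0.9; Player II gets 3.8, best alternative 2.7; Player III gets 3.1, best alternative 1.2. No profitable deviation — NE.
(D, Left, B): Player I can switch to U (1 → 1.8). Not NE.
(D, Right, F): Player I can switch to U (5.8 → 6). Not NE.
(D, Right, M): Player II can switch to Left (2.7 → 3.8). Not NE.
(D, Right, B): Player I can switch to U (1.6 → 5.1). Not NE.

Pure-strategy Nash equilibria: (U, Left, F), (D, Left, M)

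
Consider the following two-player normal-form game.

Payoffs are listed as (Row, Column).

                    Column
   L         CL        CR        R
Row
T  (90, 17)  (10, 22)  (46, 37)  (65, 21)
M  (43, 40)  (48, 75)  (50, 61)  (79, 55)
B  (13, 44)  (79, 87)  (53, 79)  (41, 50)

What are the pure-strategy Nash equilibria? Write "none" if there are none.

Pure NE: (B, CL)

For each strategy profile, look for a profitable unilateral deviation.
(T, L): Column can switch to CL (17 → 22). Not NE.
(T, CL): Row can switch to M (10 → 48). Not NE.
(T, CR): Row can switch to M (46 → 50). Not NE.
(T, R): Row can switch to M (65 → 79). Not NE.
(M, L): Row can switch to T (43 → 90). Not NE.
(M, CL): Row can switch to B (48 → 79). Not NE.
(M, CR): Row can switch to B (50 → 53). Not NE.
(M, R): Column can switch to CL (55 → 75). Not NE.
(B, L): Row can switch to T (13 → 90). Not NE.
(B, CL): Row gets 79, best alternative 48; Column gets 87, best alternative 79. No profitable deviation — NE.
(B, CR): Column can switch to CL (79 → 87). Not NE.
(The remaining 1 profile has a profitable deviation by the same check.)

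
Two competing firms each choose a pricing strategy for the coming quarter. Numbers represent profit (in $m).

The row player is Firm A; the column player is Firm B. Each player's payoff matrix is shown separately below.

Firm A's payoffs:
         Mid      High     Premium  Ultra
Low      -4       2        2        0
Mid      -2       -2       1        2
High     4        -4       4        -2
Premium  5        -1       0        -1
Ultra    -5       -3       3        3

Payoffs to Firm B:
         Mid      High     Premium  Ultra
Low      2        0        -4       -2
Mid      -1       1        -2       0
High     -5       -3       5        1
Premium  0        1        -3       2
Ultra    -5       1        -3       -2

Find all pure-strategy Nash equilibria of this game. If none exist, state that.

The unique pure-strategy Nash equilibrium is (High, Premium).

Check each profile: it is a Nash equilibrium iff no player can strictly gain by switching unilaterally.
(Low, Mid): Firm A can switch to Mid (-4 → -2). Not NE.
(Low, High): Firm B can switch to Mid (0 → 2). Not NE.
(Low, Premium): Firm A can switch to High (2 → 4). Not NE.
(Low, Ultra): Firm A can switch to Mid (0 → 2). Not NE.
(Mid, Mid): Firm A can switch to High (-2 → 4). Not NE.
(Mid, High): Firm A can switch to Low (-2 → 2). Not NE.
(Mid, Premium): Firm A can switch to Low (1 → 2). Not NE.
(Mid, Ultra): Firm A can switch to Ultra (2 → 3). Not NE.
(High, Mid): Firm A can switch to Premium (4 → 5). Not NE.
(High, High): Firm A can switch to Low (-4 → 2). Not NE.
(High, Premium): Firm A gets 4, best alternative 3; Firm B gets 5, best alternative 1. No profitable deviation — NE.
(High, Ultra): Firm A can switch to Low (-2 → 0). Not NE.
(Premium, Mid): Firm B can switch to High (0 → 1). Not NE.
(The remaining 7 profiles each have a profitable deviation by the same check.)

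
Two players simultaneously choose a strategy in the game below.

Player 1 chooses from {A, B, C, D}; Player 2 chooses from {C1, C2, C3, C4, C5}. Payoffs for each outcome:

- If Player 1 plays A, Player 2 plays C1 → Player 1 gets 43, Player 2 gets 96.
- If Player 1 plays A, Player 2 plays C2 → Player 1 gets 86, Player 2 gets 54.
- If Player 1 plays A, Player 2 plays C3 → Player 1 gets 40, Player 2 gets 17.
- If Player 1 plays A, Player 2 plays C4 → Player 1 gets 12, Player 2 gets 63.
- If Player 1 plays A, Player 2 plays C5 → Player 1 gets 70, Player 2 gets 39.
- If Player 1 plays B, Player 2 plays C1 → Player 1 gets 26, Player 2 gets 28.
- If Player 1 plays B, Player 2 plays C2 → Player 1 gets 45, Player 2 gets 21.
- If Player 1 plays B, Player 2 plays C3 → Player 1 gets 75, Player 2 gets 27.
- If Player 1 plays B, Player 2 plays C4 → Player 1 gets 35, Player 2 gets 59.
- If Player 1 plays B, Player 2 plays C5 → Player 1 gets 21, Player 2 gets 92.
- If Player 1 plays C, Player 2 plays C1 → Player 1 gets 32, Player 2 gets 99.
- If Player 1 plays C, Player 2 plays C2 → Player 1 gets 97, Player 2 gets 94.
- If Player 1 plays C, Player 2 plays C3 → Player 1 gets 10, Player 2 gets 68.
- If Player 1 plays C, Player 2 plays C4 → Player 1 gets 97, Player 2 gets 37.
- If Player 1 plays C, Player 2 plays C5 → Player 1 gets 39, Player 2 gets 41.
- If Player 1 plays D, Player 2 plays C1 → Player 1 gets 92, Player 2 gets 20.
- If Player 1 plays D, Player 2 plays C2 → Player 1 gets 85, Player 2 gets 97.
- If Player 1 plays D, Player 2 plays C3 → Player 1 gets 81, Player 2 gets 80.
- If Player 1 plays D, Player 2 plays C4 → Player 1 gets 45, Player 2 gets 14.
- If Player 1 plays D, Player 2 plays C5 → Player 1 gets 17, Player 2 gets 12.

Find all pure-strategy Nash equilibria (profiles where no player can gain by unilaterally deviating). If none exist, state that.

none

For each player, find the best response to each opponent profile; mutual best responses are the pure NE.
Player 1 against C1: payoffs 43, 26, 32, 92 → best response D.
Player 1 against C2: payoffs 86, 45, 97, 85 → best response C.
Player 1 against C3: payoffs 40, 75, 10, 81 → best response D.
Player 1 against C4: payoffs 12, 35, 97, 45 → best response C.
Player 1 against C5: payoffs 70, 21, 39, 17 → best response A.
Player 2 against A: payoffs 96, 54, 17, 63, 39 → best response C1.
Player 2 against B: payoffs 28, 21, 27, 59, 92 → best response C5.
Player 2 against C: payoffs 99, 94, 68, 37, 41 → best response C1.
Player 2 against D: payoffs 20, 97, 80, 14, 12 → best response C2.
No profile is a mutual best response for all players.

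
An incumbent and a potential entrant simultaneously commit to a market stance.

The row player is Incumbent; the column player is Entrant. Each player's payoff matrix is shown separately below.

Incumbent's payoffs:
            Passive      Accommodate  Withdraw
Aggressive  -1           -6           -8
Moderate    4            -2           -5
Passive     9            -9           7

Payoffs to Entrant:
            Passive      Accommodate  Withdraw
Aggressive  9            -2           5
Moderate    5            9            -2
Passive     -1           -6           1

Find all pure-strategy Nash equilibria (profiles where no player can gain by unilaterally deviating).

(Aggressive, Passive): Incumbent can switch to Moderate (-1 → 4). Not NE.
(Aggressive, Accommodate): Incumbent can switch to Moderate (-6 → -2). Not NE.
(Aggressive, Withdraw): Incumbent can switch to Moderate (-8 → -5). Not NE.
(Moderate, Passive): Incumbent can switch to Passive (4 → 9). Not NE.
(Moderate, Accommodate): Incumbent gets -2, best alternative -6; Entrant gets 9, best alternative 5. No profitable deviation — NE.
(Moderate, Withdraw): Incumbent can switch to Passive (-5 → 7). Not NE.
(Passive, Passive): Entrant can switch to Withdraw (-1 → 1). Not NE.
(Passive, Accommodate): Incumbent can switch to Aggressive (-9 → -6). Not NE.
(Passive, Withdraw): Incumbent gets 7, best alternative -5; Entrant gets 1, best alternative -1. No profitable deviation — NE.

(Moderate, Accommodate); (Passive, Withdraw)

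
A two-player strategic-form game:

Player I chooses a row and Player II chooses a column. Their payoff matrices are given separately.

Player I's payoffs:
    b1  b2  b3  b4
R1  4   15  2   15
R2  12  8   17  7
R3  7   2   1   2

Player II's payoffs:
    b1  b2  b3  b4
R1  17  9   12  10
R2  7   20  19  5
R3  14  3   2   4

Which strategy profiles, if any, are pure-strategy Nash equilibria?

This game has no pure Nash equilibrium.

For each player, find the best response to each opponent profile; mutual best responses are the pure NE.
Player I against b1: payoffs 4, 12, 7 → best response R2.
Player I against b2: payoffs 15, 8, 2 → best response R1.
Player I against b3: payoffs 2, 17, 1 → best response R2.
Player I against b4: payoffs 15, 7, 2 → best response R1.
Player II against R1: payoffs 17, 9, 12, 10 → best response b1.
Player II against R2: payoffs 7, 20, 19, 5 → best response b2.
Player II against R3: payoffs 14, 3, 2, 4 → best response b1.
No profile is a mutual best response for all players.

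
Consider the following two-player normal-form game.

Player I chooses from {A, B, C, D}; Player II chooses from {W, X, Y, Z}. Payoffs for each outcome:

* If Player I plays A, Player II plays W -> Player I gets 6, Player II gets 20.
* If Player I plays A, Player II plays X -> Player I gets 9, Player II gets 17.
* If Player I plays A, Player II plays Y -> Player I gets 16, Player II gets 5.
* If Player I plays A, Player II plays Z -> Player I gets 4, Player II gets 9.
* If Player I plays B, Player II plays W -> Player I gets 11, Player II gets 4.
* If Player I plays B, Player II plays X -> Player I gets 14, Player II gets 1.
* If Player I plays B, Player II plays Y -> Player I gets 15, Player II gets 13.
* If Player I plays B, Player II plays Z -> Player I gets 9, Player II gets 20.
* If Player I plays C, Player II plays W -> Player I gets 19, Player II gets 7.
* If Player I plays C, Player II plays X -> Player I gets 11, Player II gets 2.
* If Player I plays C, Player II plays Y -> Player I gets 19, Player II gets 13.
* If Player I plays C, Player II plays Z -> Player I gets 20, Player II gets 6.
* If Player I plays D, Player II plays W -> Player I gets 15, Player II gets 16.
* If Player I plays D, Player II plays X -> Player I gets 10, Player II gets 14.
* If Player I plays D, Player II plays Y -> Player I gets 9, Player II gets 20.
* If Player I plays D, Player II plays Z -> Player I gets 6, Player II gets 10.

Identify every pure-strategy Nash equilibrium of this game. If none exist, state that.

Player I against W: payoffs 6, 11, 19, 15 → best response C.
Player I against X: payoffs 9, 14, 11, 10 → best response B.
Player I against Y: payoffs 16, 15, 19, 9 → best response C.
Player I against Z: payoffs 4, 9, 20, 6 → best response C.
Player II against A: payoffs 20, 17, 5, 9 → best response W.
Player II against B: payoffs 4, 1, 13, 20 → best response Z.
Player II against C: payoffs 7, 2, 13, 6 → best response Y.
Player II against D: payoffs 16, 14, 20, 10 → best response Y.
Mutual best responses: (C, Y).

(C, Y)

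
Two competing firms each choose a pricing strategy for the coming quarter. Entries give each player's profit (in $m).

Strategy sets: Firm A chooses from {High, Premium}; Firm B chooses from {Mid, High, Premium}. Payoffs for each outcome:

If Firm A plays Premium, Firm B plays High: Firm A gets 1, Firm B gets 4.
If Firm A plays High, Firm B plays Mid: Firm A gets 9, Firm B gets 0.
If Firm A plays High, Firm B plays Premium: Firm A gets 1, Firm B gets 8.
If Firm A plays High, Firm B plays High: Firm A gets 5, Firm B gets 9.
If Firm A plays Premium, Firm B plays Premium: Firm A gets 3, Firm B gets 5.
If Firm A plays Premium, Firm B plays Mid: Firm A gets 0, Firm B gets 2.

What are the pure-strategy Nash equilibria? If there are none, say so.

Firm A against Mid: payoffs 9, 0 → best response High.
Firm A against High: payoffs 5, 1 → best response High.
Firm A against Premium: payoffs 1, 3 → best response Premium.
Firm B against High: payoffs 0, 9, 8 → best response High.
Firm B against Premium: payoffs 2, 4, 5 → best response Premium.
Mutual best responses: (High, High); (Premium, Premium).

The pure Nash equilibria are (High, High), (Premium, Premium).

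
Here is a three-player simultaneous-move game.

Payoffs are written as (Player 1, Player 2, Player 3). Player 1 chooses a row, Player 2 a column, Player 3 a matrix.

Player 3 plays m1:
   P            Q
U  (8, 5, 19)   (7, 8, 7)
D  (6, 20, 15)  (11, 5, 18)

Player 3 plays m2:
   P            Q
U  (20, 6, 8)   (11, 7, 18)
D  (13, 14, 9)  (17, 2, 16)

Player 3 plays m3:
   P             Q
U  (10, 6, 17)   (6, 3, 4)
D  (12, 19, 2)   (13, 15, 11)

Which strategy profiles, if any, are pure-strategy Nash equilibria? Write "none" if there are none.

No pure-strategy Nash equilibrium.

Check each profile: it is a Nash equilibrium iff no player can strictly gain by switching unilaterally.
(U, P, m1): Player 2 can switch to Q (5 → 8). Not NE.
(U, P, m2): Player 2 can switch to Q (6 → 7). Not NE.
(U, P, m3): Player 1 can switch to D (10 → 12). Not NE.
(U, Q, m1): Player 1 can switch to D (7 → 11). Not NE.
(U, Q, m2): Player 1 can switch to D (11 → 17). Not NE.
(U, Q, m3): Player 1 can switch to D (6 → 13). Not NE.
(D, P, m1): Player 1 can switch to U (6 → 8). Not NE.
(D, P, m2): Player 1 can switch to U (13 → 20). Not NE.
(The remaining 4 profiles each have a profitable deviation by the same check.)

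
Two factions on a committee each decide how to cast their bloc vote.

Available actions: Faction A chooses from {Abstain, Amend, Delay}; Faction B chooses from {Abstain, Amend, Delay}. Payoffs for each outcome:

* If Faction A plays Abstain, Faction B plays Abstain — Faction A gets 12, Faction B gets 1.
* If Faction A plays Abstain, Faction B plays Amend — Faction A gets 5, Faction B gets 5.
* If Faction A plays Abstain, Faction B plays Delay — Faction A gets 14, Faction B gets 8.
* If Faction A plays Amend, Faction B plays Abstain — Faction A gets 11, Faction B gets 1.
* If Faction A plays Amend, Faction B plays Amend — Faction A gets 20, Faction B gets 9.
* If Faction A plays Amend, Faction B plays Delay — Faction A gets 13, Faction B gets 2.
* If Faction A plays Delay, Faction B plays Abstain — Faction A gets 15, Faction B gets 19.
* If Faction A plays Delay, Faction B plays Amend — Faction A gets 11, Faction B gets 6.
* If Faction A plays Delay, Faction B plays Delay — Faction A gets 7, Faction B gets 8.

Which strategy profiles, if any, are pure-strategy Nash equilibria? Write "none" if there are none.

(Abstain, Delay); (Amend, Amend); (Delay, Abstain)

(Abstain, Abstain): Faction A can switch to Delay (12 → 15). Not NE.
(Abstain, Amend): Faction A can switch to Amend (5 → 20). Not NE.
(Abstain, Delay): Faction A gets 14, best alternative 13; Faction B gets 8, best alternative 5. No profitable deviation — NE.
(Amend, Abstain): Faction A can switch to Abstain (11 → 12). Not NE.
(Amend, Amend): Faction A gets 20, best alternative 11; Faction B gets 9, best alternative 2. No profitable deviation — NE.
(Amend, Delay): Faction A can switch to Abstain (13 → 14). Not NE.
(Delay, Abstain): Faction A gets 15, best alternative 12; Faction B gets 19, best alternative 8. No profitable deviation — NE.
(Delay, Amend): Faction A can switch to Amend (11 → 20). Not NE.
(Delay, Delay): Faction A can switch to Abstain (7 → 14). Not NE.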